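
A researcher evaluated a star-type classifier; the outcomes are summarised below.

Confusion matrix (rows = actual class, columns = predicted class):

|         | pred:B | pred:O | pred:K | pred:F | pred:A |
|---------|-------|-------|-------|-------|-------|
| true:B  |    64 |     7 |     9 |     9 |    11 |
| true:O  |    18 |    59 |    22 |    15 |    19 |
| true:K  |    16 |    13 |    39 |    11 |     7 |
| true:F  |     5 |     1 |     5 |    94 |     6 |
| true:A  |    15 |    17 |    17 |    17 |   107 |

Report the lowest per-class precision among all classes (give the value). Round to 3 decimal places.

0.424

Per-class precision (TP/(TP+FP)):
  B: TP=64, FP=18+16+5+15=54 → 64/118 = 0.5424
  O: TP=59, FP=7+13+1+17=38 → 59/97 = 0.6082
  K: TP=39, FP=9+22+5+17=53 → 39/92 = 0.4239
  F: TP=94, FP=9+15+11+17=52 → 94/146 = 0.6438
  A: TP=107, FP=11+19+7+6=43 → 107/150 = 0.7133
Lowest is class 'K' with precision = 0.424.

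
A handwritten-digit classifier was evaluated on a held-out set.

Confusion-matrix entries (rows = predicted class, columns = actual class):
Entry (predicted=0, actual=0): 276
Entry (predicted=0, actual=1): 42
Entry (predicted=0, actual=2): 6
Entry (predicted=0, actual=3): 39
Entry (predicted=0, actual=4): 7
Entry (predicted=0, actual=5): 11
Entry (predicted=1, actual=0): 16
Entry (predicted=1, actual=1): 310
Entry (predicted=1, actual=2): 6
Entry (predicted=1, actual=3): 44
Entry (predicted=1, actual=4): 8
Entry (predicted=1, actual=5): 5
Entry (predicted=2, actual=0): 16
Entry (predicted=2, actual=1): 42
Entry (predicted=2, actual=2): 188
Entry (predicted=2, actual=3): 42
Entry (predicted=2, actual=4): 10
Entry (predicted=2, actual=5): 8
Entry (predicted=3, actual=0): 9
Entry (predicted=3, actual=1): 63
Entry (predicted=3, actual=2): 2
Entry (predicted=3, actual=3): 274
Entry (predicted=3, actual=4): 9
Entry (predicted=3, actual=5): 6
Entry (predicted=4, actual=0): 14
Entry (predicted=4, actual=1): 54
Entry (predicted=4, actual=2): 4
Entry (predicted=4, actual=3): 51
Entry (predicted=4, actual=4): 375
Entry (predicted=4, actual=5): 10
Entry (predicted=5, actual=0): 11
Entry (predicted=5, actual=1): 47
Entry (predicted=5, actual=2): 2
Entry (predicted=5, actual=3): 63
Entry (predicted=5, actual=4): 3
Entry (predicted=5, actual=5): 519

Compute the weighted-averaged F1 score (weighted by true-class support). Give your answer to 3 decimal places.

0.740

Per-class F1 score (2·TP/(2·TP+FP+FN)):
  0: TP=276, FP=42+6+39+7+11=105, FN=16+16+9+14+11=66 → 552/723 = 0.7635
  1: TP=310, FP=16+6+44+8+5=79, FN=42+42+63+54+47=248 → 620/947 = 0.6547
  2: TP=188, FP=16+42+42+10+8=118, FN=6+6+2+4+2=20 → 376/514 = 0.7315
  3: TP=274, FP=9+63+2+9+6=89, FN=39+44+42+51+63=239 → 548/876 = 0.6256
  4: TP=375, FP=14+54+4+51+10=133, FN=7+8+10+9+3=37 → 750/920 = 0.8152
  5: TP=519, FP=11+47+2+63+3=126, FN=11+5+8+6+10=40 → 1038/1204 = 0.8621
Weighted-F1 score = Σ (supportᵢ/N)·F1 scoreᵢ with N=2592: (342/2592)·0.7635 + (558/2592)·0.6547 + (208/2592)·0.7315 + (513/2592)·0.6256 + (412/2592)·0.8152 + (559/2592)·0.8621 = 0.740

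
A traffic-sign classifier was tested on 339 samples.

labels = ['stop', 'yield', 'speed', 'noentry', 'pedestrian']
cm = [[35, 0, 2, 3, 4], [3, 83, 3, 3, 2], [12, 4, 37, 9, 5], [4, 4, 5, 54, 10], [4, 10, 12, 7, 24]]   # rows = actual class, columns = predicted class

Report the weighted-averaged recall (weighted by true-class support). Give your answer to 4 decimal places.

0.6873

Per-class recall (TP/(TP+FN)):
  stop: TP=35, FN=0+2+3+4=9 → 35/44 = 0.79545
  yield: TP=83, FN=3+3+3+2=11 → 83/94 = 0.88298
  speed: TP=37, FN=12+4+9+5=30 → 37/67 = 0.55224
  noentry: TP=54, FN=4+4+5+10=23 → 54/77 = 0.70130
  pedestrian: TP=24, FN=4+10+12+7=33 → 24/57 = 0.42105
Weighted-recall = Σ (supportᵢ/N)·recallᵢ with N=339: (44/339)·0.79545 + (94/339)·0.88298 + (67/339)·0.55224 + (77/339)·0.70130 + (57/339)·0.42105 = 0.6873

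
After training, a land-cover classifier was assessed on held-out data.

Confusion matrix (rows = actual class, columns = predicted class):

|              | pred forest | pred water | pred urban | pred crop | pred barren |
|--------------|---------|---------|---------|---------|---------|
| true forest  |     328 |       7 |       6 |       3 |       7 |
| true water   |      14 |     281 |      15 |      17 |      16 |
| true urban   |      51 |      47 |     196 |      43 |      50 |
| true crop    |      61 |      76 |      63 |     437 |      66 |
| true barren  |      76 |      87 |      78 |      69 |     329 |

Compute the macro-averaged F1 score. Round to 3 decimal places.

Per-class F1 score (2·TP/(2·TP+FP+FN)):
  forest: TP=328, FP=14+51+61+76=202, FN=7+6+3+7=23 → 656/881 = 0.7446
  water: TP=281, FP=7+47+76+87=217, FN=14+15+17+16=62 → 562/841 = 0.6683
  urban: TP=196, FP=6+15+63+78=162, FN=51+47+43+50=191 → 392/745 = 0.5262
  crop: TP=437, FP=3+17+43+69=132, FN=61+76+63+66=266 → 874/1272 = 0.6871
  barren: TP=329, FP=7+16+50+66=139, FN=76+87+78+69=310 → 658/1107 = 0.5944
Macro-F1 score = mean = (0.7446 + 0.6683 + 0.5262 + 0.6871 + 0.5944) / 5 = 0.644

0.644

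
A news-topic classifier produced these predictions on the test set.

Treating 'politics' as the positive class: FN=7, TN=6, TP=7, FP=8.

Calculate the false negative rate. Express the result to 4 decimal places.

FNR = FN/(FN+TP) = 7/(7+7) = 0.5000

0.5000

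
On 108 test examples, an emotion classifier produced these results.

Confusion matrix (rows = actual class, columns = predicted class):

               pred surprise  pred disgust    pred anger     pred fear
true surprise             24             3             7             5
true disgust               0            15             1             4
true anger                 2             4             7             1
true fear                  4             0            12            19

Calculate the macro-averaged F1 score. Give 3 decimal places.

Per-class F1 score (2·TP/(2·TP+FP+FN)):
  surprise: TP=24, FP=0+2+4=6, FN=3+7+5=15 → 48/69 = 0.6957
  disgust: TP=15, FP=3+4+0=7, FN=0+1+4=5 → 30/42 = 0.7143
  anger: TP=7, FP=7+1+12=20, FN=2+4+1=7 → 14/41 = 0.3415
  fear: TP=19, FP=5+4+1=10, FN=4+0+12=16 → 38/64 = 0.5938
Macro-F1 score = mean = (0.6957 + 0.7143 + 0.3415 + 0.5938) / 4 = 0.586

0.586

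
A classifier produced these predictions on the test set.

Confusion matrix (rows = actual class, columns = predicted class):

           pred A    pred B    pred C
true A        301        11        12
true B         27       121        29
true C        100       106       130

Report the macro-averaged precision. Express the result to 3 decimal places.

0.657

Per-class precision (TP/(TP+FP)):
  A: TP=301, FP=27+100=127 → 301/428 = 0.7033
  B: TP=121, FP=11+106=117 → 121/238 = 0.5084
  C: TP=130, FP=12+29=41 → 130/171 = 0.7602
Macro-precision = mean = (0.7033 + 0.5084 + 0.7602) / 3 = 0.657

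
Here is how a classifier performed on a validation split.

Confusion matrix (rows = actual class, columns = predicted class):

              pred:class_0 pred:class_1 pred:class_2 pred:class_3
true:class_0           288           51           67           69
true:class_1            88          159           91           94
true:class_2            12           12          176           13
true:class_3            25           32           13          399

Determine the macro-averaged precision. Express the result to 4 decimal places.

Per-class precision (TP/(TP+FP)):
  class_0: TP=288, FP=88+12+25=125 → 288/413 = 0.69734
  class_1: TP=159, FP=51+12+32=95 → 159/254 = 0.62598
  class_2: TP=176, FP=67+91+13=171 → 176/347 = 0.50720
  class_3: TP=399, FP=69+94+13=176 → 399/575 = 0.69391
Macro-precision = mean = (0.69734 + 0.62598 + 0.50720 + 0.69391) / 4 = 0.6311

0.6311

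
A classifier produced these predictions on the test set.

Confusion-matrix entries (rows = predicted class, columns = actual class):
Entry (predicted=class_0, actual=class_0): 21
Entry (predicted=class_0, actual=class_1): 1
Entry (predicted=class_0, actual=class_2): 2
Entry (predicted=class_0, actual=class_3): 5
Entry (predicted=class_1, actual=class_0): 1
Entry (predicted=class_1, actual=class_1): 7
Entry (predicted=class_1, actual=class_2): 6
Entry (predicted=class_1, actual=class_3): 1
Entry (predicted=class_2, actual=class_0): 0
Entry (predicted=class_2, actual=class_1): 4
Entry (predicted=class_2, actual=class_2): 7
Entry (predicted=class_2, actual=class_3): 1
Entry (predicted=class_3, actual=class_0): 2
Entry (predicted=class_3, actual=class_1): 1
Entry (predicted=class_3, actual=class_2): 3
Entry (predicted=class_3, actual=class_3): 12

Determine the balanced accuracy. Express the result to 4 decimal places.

0.6085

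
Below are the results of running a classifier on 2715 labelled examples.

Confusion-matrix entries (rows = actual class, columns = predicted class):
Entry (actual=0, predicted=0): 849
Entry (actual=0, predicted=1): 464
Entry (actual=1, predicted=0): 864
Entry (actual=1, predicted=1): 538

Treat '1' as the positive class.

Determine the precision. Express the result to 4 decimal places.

0.5369

Precision = TP/(TP+FP) = 538/(538+464) = 538/1002 = 0.5369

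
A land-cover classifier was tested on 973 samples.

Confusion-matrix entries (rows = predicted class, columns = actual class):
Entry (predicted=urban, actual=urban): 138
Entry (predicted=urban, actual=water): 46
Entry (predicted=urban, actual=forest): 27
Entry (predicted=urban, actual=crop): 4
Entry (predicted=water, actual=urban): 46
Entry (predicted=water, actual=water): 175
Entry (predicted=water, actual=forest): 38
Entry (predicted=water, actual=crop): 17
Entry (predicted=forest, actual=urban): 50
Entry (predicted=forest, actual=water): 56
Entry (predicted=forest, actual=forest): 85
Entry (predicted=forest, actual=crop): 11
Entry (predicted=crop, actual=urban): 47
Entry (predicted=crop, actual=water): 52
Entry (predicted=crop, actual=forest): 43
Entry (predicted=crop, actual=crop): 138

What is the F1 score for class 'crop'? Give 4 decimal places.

F1 score = 2·TP/(2·TP+FP+FN).
crop: TP=138, FP=47+52+43=142, FN=4+17+11=32 → 276/450 = 0.61333

0.6133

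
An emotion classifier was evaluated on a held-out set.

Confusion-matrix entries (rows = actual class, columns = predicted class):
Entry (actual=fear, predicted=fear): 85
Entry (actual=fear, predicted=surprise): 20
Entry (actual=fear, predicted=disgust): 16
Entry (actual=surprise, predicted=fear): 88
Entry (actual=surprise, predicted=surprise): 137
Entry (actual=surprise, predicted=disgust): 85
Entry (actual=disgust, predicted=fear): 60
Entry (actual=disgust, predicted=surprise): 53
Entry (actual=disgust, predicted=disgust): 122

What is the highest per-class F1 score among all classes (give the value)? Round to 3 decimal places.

Per-class F1 score (2·TP/(2·TP+FP+FN)):
  fear: TP=85, FP=88+60=148, FN=20+16=36 → 170/354 = 0.4802
  surprise: TP=137, FP=20+53=73, FN=88+85=173 → 274/520 = 0.5269
  disgust: TP=122, FP=16+85=101, FN=60+53=113 → 244/458 = 0.5328
Highest is class 'disgust' with F1 score = 0.533.

0.533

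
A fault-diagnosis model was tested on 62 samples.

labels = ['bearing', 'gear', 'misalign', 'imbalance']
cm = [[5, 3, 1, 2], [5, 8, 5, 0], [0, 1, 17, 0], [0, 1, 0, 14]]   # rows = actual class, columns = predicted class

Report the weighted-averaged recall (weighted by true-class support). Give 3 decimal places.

0.710

Per-class recall (TP/(TP+FN)):
  bearing: TP=5, FN=3+1+2=6 → 5/11 = 0.4545
  gear: TP=8, FN=5+5+0=10 → 8/18 = 0.4444
  misalign: TP=17, FN=0+1+0=1 → 17/18 = 0.9444
  imbalance: TP=14, FN=0+1+0=1 → 14/15 = 0.9333
Weighted-recall = Σ (supportᵢ/N)·recallᵢ with N=62: (11/62)·0.4545 + (18/62)·0.4444 + (18/62)·0.9444 + (15/62)·0.9333 = 0.710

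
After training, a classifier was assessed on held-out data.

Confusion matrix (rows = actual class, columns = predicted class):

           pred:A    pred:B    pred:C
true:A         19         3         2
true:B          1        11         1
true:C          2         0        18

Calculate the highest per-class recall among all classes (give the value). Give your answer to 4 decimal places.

Per-class recall (TP/(TP+FN)):
  A: TP=19, FN=3+2=5 → 19/24 = 0.79167
  B: TP=11, FN=1+1=2 → 11/13 = 0.84615
  C: TP=18, FN=2+0=2 → 18/20 = 0.90000
Highest is class 'C' with recall = 0.9000.

0.9000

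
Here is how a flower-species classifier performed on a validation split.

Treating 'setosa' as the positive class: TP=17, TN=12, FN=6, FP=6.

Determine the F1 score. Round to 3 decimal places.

0.739

Precision = TP/(TP+FP) = 17/23 = 0.7391
Recall = TP/(TP+FN) = 17/23 = 0.7391
F1 = 2·TP/(2·TP+FP+FN) = 34/46 = 0.739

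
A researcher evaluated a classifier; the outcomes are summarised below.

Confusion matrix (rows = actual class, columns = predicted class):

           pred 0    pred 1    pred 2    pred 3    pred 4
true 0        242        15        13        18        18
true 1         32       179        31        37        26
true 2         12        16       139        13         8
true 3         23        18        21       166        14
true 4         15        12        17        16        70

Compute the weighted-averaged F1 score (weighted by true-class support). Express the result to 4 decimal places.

Per-class F1 score (2·TP/(2·TP+FP+FN)):
  0: TP=242, FP=32+12+23+15=82, FN=15+13+18+18=64 → 484/630 = 0.76825
  1: TP=179, FP=15+16+18+12=61, FN=32+31+37+26=126 → 358/545 = 0.65688
  2: TP=139, FP=13+31+21+17=82, FN=12+16+13+8=49 → 278/409 = 0.67971
  3: TP=166, FP=18+37+13+16=84, FN=23+18+21+14=76 → 332/492 = 0.67480
  4: TP=70, FP=18+26+8+14=66, FN=15+12+17+16=60 → 140/266 = 0.52632
Weighted-F1 score = Σ (supportᵢ/N)·F1 scoreᵢ with N=1171: (306/1171)·0.76825 + (305/1171)·0.65688 + (188/1171)·0.67971 + (242/1171)·0.67480 + (130/1171)·0.52632 = 0.6789

0.6789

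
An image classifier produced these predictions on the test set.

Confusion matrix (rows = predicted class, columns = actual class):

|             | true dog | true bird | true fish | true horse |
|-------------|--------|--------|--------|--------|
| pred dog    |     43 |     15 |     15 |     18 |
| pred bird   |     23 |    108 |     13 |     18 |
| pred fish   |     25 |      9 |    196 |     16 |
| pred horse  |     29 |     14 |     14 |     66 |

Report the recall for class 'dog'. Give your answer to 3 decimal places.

Treat 'dog' as positive and all other classes as negative.
recall = TP/(TP+FN).
dog: TP=43, FN=23+25+29=77 → 43/120 = 0.3583

0.358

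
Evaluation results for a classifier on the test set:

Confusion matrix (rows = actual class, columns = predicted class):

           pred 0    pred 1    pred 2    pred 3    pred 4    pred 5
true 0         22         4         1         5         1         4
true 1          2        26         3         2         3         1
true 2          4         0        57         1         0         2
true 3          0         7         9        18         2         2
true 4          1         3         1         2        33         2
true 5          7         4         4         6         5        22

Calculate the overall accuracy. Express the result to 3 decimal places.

Accuracy = trace / total = (22+26+57+18+33+22=178) / 266 = 178/266 = 0.669

0.669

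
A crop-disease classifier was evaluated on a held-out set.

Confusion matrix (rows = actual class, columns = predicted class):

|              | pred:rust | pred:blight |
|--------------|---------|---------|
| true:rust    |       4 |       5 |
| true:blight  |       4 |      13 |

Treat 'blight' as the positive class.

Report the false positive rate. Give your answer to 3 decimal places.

0.556

FPR = FP/(FP+TN) = 5/(5+4) = 0.556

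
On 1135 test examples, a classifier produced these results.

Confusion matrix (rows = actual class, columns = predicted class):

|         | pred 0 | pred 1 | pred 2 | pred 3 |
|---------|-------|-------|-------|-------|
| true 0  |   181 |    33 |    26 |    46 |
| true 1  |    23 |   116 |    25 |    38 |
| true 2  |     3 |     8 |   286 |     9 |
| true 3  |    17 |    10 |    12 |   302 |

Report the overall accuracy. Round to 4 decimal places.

Accuracy = trace / total = (181+116+286+302=885) / 1135 = 885/1135 = 0.7797

0.7797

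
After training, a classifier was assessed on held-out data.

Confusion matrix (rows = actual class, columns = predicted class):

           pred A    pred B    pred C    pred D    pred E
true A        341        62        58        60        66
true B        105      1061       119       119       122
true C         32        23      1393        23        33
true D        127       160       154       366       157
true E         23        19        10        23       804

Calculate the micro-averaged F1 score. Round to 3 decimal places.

0.726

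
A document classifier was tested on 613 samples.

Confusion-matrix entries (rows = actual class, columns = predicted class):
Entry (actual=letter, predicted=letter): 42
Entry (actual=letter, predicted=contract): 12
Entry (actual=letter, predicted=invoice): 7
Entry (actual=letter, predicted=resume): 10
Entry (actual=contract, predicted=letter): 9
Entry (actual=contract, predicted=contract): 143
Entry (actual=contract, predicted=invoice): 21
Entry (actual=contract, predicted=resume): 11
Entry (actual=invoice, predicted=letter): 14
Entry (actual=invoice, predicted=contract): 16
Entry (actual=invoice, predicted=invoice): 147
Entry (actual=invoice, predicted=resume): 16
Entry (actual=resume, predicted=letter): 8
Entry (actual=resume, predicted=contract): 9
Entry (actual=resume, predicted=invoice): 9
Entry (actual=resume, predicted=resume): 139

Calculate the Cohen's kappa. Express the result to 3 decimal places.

0.681

Observed agreement pₒ = trace/N = 471/613 = 0.7684
Expected agreement pₑ = Σ (rowᵢ·colᵢ)/N² = (71·73 + 184·180 + 193·184 + 165·176)/613² = 0.2737
κ = (pₒ − pₑ)/(1 − pₑ) = (0.7684 − 0.2737)/(1 − 0.2737) = 0.681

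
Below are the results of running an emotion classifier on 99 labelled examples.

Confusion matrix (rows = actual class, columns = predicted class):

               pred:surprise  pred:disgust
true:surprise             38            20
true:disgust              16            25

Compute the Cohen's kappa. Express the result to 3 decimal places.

0.261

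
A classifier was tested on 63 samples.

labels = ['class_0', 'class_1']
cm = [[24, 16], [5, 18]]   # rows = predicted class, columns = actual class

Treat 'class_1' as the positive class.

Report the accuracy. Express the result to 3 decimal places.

Accuracy = (TP+TN)/N = (18+24)/63 = 0.667

0.667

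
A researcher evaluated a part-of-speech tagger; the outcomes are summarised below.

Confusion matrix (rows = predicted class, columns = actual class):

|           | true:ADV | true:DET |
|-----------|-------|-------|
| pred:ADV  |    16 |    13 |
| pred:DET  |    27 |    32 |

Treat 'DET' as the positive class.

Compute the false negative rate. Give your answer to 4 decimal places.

FNR = FN/(FN+TP) = 13/(13+32) = 0.2889

0.2889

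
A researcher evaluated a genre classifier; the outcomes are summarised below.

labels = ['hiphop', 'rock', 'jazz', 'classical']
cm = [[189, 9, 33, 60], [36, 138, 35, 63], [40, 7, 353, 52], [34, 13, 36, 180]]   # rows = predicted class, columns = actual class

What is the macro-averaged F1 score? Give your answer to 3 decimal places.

Per-class F1 score (2·TP/(2·TP+FP+FN)):
  hiphop: TP=189, FP=9+33+60=102, FN=36+40+34=110 → 378/590 = 0.6407
  rock: TP=138, FP=36+35+63=134, FN=9+7+13=29 → 276/439 = 0.6287
  jazz: TP=353, FP=40+7+52=99, FN=33+35+36=104 → 706/909 = 0.7767
  classical: TP=180, FP=34+13+36=83, FN=60+63+52=175 → 360/618 = 0.5825
Macro-F1 score = mean = (0.6407 + 0.6287 + 0.7767 + 0.5825) / 4 = 0.657

0.657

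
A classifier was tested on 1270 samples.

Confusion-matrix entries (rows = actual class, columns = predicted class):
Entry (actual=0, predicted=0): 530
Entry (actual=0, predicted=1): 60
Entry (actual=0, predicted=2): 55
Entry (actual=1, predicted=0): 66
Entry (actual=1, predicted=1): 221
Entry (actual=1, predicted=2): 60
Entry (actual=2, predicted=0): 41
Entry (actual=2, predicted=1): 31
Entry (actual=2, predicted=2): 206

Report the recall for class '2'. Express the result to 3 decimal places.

0.741

Take TP from the diagonal, FP from the rest of the '2' prediction marginal, FN from the rest of the '2' actual marginal.
recall = TP/(TP+FN).
2: TP=206, FN=41+31=72 → 206/278 = 0.7410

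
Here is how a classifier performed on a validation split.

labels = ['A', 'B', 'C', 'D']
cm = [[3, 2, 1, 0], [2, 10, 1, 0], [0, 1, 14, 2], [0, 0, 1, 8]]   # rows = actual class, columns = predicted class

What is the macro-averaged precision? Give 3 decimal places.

Per-class precision (TP/(TP+FP)):
  A: TP=3, FP=2+0+0=2 → 3/5 = 0.6000
  B: TP=10, FP=2+1+0=3 → 10/13 = 0.7692
  C: TP=14, FP=1+1+1=3 → 14/17 = 0.8235
  D: TP=8, FP=0+0+2=2 → 8/10 = 0.8000
Macro-precision = mean = (0.6000 + 0.7692 + 0.8235 + 0.8000) / 4 = 0.748

0.748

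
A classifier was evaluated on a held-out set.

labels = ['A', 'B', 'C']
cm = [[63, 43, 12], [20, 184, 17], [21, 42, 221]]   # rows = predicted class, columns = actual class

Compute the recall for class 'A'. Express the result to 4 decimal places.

One-vs-rest for 'A': TP = diagonal; FP = other classes predicted 'A'; FN = 'A' predicted as other.
recall = TP/(TP+FN).
A: TP=63, FN=20+21=41 → 63/104 = 0.60577

0.6058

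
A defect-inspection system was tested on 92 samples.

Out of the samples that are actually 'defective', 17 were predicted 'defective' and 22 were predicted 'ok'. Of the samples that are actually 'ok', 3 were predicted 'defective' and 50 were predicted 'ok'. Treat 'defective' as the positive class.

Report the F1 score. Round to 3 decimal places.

Precision = TP/(TP+FP) = 17/20 = 0.8500
Recall = TP/(TP+FN) = 17/39 = 0.4359
F1 = 2·TP/(2·TP+FP+FN) = 34/59 = 0.576

0.576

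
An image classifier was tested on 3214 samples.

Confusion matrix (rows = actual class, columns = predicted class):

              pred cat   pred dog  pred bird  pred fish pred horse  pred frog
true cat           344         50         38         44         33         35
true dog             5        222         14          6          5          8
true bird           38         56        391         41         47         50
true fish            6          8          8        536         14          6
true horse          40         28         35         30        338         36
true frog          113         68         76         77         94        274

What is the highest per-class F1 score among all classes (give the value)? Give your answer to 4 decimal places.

0.8171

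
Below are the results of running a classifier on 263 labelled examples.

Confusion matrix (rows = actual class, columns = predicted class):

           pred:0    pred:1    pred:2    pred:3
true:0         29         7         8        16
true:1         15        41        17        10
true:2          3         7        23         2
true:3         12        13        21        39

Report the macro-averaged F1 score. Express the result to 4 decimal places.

Per-class F1 score (2·TP/(2·TP+FP+FN)):
  0: TP=29, FP=15+3+12=30, FN=7+8+16=31 → 58/119 = 0.48739
  1: TP=41, FP=7+7+13=27, FN=15+17+10=42 → 82/151 = 0.54305
  2: TP=23, FP=8+17+21=46, FN=3+7+2=12 → 46/104 = 0.44231
  3: TP=39, FP=16+10+2=28, FN=12+13+21=46 → 78/152 = 0.51316
Macro-F1 score = mean = (0.48739 + 0.54305 + 0.44231 + 0.51316) / 4 = 0.4965

0.4965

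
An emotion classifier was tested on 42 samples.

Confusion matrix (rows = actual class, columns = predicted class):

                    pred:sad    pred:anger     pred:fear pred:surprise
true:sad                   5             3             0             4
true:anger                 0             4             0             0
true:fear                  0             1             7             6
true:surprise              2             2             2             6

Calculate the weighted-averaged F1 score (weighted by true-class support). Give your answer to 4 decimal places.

0.5301

Per-class F1 score (2·TP/(2·TP+FP+FN)):
  sad: TP=5, FP=0+0+2=2, FN=3+0+4=7 → 10/19 = 0.52632
  anger: TP=4, FP=3+1+2=6, FN=0+0+0=0 → 8/14 = 0.57143
  fear: TP=7, FP=0+0+2=2, FN=0+1+6=7 → 14/23 = 0.60870
  surprise: TP=6, FP=4+0+6=10, FN=2+2+2=6 → 12/28 = 0.42857
Weighted-F1 score = Σ (supportᵢ/N)·F1 scoreᵢ with N=42: (12/42)·0.52632 + (4/42)·0.57143 + (14/42)·0.60870 + (12/42)·0.42857 = 0.5301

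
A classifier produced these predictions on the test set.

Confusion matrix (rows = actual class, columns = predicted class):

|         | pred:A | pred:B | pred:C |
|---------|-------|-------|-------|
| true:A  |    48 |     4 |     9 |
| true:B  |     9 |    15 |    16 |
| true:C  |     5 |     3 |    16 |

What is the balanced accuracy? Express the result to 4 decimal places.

0.6095

Balanced accuracy = mean of per-class recall.
  A: recall = 48/61 = 0.78689
  B: recall = 15/40 = 0.37500
  C: recall = 16/24 = 0.66667
Mean = (0.78689 + 0.37500 + 0.66667) / 3 = 0.6095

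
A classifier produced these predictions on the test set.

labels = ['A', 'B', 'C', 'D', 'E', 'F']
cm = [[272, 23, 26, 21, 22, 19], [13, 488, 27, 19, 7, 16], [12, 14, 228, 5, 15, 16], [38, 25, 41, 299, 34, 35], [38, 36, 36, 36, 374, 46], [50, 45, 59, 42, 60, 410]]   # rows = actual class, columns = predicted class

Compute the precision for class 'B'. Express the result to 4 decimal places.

0.7734

precision = TP/(TP+FP).
B: TP=488, FP=23+14+25+36+45=143 → 488/631 = 0.77338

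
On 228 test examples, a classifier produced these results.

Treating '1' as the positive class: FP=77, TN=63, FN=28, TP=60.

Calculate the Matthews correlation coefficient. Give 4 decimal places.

MCC = (TP·TN − FP·FN) / √((TP+FP)(TP+FN)(TN+FP)(TN+FN))
Numerator = 60·63 − 77·28 = 1624
Denominator = √(137·88·140·91) = √153593440 = 12393.2821
MCC = 1624 / 12393.2821 = 0.1310

0.1310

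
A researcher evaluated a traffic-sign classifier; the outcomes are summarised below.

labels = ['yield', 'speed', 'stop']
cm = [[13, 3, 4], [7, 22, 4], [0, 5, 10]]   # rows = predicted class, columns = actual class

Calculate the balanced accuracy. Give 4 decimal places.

Balanced accuracy = mean of per-class recall.
  yield: recall = 13/20 = 0.65000
  speed: recall = 22/30 = 0.73333
  stop: recall = 10/18 = 0.55556
Mean = (0.65000 + 0.73333 + 0.55556) / 3 = 0.6463

0.6463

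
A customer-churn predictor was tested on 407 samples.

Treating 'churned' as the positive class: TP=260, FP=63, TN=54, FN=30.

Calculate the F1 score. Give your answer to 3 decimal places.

0.848

Precision = TP/(TP+FP) = 260/323 = 0.8050
Recall = TP/(TP+FN) = 260/290 = 0.8966
F1 = 2·TP/(2·TP+FP+FN) = 520/613 = 0.848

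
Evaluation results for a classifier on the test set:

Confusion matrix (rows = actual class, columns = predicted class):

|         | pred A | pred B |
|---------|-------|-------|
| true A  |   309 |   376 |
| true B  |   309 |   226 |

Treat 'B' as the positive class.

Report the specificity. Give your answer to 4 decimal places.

0.4511

Specificity = TN/(TN+FP) = 309/(309+376) = 0.4511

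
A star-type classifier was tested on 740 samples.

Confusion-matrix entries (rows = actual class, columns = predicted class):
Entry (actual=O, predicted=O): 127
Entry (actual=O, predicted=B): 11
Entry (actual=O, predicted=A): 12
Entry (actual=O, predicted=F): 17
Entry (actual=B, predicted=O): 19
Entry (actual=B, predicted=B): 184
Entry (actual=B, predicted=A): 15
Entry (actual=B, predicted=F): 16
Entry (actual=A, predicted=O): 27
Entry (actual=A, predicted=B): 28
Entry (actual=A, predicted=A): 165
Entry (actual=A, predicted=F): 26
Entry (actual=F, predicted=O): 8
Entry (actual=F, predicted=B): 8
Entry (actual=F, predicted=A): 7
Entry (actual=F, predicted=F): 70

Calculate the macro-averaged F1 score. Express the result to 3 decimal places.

0.723

Per-class F1 score (2·TP/(2·TP+FP+FN)):
  O: TP=127, FP=19+27+8=54, FN=11+12+17=40 → 254/348 = 0.7299
  B: TP=184, FP=11+28+8=47, FN=19+15+16=50 → 368/465 = 0.7914
  A: TP=165, FP=12+15+7=34, FN=27+28+26=81 → 330/445 = 0.7416
  F: TP=70, FP=17+16+26=59, FN=8+8+7=23 → 140/222 = 0.6306
Macro-F1 score = mean = (0.7299 + 0.7914 + 0.7416 + 0.6306) / 4 = 0.723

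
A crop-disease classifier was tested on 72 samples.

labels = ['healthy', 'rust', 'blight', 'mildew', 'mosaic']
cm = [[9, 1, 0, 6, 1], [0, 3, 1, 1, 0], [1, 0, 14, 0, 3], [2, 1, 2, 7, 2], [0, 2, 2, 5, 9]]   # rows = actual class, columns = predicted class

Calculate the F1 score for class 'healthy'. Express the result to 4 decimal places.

One-vs-rest for 'healthy': TP = diagonal; FP = other classes predicted 'healthy'; FN = 'healthy' predicted as other.
F1 score = 2·TP/(2·TP+FP+FN).
healthy: TP=9, FP=0+1+2+0=3, FN=1+0+6+1=8 → 18/29 = 0.62069

0.6207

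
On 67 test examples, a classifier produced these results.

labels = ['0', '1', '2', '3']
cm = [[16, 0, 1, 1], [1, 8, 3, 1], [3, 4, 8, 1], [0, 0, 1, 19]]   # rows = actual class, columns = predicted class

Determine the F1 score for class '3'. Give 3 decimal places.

0.905

Take TP from the diagonal, FP from the rest of the '3' prediction marginal, FN from the rest of the '3' actual marginal.
F1 score = 2·TP/(2·TP+FP+FN).
3: TP=19, FP=1+1+1=3, FN=0+0+1=1 → 38/42 = 0.9048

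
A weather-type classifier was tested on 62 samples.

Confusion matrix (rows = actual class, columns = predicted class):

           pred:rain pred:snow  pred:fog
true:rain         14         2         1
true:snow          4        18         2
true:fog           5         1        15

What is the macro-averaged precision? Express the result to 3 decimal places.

Per-class precision (TP/(TP+FP)):
  rain: TP=14, FP=4+5=9 → 14/23 = 0.6087
  snow: TP=18, FP=2+1=3 → 18/21 = 0.8571
  fog: TP=15, FP=1+2=3 → 15/18 = 0.8333
Macro-precision = mean = (0.6087 + 0.8571 + 0.8333) / 3 = 0.766

0.766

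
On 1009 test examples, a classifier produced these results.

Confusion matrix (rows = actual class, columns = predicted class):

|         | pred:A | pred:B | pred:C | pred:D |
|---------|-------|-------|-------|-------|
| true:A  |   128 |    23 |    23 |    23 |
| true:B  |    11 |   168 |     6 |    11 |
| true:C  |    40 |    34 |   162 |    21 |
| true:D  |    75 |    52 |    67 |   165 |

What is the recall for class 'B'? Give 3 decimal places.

recall = TP/(TP+FN).
B: TP=168, FN=11+6+11=28 → 168/196 = 0.8571

0.857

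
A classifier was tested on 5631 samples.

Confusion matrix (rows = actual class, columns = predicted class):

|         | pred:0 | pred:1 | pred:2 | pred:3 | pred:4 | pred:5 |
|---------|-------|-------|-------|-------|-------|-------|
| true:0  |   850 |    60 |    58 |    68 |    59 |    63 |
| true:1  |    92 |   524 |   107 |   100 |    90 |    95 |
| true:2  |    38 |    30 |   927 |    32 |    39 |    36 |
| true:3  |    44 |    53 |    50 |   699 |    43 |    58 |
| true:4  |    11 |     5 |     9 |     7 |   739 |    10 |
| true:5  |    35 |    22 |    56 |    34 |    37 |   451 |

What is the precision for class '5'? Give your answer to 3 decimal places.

0.633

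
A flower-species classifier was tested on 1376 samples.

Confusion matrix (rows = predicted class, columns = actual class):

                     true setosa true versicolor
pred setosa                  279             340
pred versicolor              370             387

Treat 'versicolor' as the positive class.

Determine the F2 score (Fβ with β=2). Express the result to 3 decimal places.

0.528

Fβ = (1+β²)·TP / ((1+β²)·TP + β²·FN + FP), with β²=4
= 5·387 / (5·387 + 4·340 + 370) = 0.528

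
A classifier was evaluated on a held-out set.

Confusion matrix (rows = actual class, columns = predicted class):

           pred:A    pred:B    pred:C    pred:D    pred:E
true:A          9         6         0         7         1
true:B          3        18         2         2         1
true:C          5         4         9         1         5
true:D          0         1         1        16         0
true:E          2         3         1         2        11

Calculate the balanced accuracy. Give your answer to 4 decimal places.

0.5853

Balanced accuracy = mean of per-class recall.
  A: recall = 9/23 = 0.39130
  B: recall = 18/26 = 0.69231
  C: recall = 9/24 = 0.37500
  D: recall = 16/18 = 0.88889
  E: recall = 11/19 = 0.57895
Mean = (0.39130 + 0.69231 + 0.37500 + 0.88889 + 0.57895) / 5 = 0.5853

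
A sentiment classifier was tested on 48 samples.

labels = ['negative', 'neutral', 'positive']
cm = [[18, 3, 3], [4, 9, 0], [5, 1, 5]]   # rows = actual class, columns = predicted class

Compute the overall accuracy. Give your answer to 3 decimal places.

0.667

Accuracy = trace / total = (18+9+5=32) / 48 = 32/48 = 0.667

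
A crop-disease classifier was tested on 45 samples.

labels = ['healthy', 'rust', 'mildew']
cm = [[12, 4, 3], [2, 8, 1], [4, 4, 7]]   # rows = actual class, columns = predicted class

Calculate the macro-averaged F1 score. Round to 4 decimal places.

0.5932

Per-class F1 score (2·TP/(2·TP+FP+FN)):
  healthy: TP=12, FP=2+4=6, FN=4+3=7 → 24/37 = 0.64865
  rust: TP=8, FP=4+4=8, FN=2+1=3 → 16/27 = 0.59259
  mildew: TP=7, FP=3+1=4, FN=4+4=8 → 14/26 = 0.53846
Macro-F1 score = mean = (0.64865 + 0.59259 + 0.53846) / 3 = 0.5932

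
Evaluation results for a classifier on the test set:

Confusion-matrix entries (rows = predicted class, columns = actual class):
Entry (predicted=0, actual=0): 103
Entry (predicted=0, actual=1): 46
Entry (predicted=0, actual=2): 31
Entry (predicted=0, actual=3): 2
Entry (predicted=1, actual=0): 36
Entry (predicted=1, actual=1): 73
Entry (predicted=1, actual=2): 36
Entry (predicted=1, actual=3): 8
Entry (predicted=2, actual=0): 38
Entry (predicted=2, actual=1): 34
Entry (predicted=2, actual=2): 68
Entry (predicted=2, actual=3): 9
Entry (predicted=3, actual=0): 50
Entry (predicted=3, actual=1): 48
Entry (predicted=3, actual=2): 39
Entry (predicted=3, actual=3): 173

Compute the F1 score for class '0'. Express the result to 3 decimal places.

Treat '0' as positive and all other classes as negative.
F1 score = 2·TP/(2·TP+FP+FN).
0: TP=103, FP=46+31+2=79, FN=36+38+50=124 → 206/409 = 0.5037

0.504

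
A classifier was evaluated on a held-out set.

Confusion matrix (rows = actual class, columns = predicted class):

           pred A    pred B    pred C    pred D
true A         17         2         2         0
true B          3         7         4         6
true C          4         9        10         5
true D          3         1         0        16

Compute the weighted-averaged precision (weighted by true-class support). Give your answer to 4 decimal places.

0.5612

Per-class precision (TP/(TP+FP)):
  A: TP=17, FP=3+4+3=10 → 17/27 = 0.62963
  B: TP=7, FP=2+9+1=12 → 7/19 = 0.36842
  C: TP=10, FP=2+4+0=6 → 10/16 = 0.62500
  D: TP=16, FP=0+6+5=11 → 16/27 = 0.59259
Weighted-precision = Σ (supportᵢ/N)·precisionᵢ with N=89: (21/89)·0.62963 + (20/89)·0.36842 + (28/89)·0.62500 + (20/89)·0.59259 = 0.5612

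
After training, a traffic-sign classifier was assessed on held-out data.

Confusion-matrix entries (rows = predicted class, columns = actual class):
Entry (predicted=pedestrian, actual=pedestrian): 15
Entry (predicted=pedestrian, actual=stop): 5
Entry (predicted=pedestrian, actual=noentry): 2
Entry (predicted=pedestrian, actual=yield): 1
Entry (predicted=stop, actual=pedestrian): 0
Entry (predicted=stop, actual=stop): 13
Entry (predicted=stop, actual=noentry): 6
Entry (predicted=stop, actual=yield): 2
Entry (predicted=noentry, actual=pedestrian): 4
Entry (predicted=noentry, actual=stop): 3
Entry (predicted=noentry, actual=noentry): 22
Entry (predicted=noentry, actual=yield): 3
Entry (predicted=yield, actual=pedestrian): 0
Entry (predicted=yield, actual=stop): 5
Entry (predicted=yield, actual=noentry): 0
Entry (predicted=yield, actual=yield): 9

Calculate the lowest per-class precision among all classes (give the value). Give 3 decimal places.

Per-class precision (TP/(TP+FP)):
  pedestrian: TP=15, FP=5+2+1=8 → 15/23 = 0.6522
  stop: TP=13, FP=0+6+2=8 → 13/21 = 0.6190
  noentry: TP=22, FP=4+3+3=10 → 22/32 = 0.6875
  yield: TP=9, FP=0+5+0=5 → 9/14 = 0.6429
Lowest is class 'stop' with precision = 0.619.

0.619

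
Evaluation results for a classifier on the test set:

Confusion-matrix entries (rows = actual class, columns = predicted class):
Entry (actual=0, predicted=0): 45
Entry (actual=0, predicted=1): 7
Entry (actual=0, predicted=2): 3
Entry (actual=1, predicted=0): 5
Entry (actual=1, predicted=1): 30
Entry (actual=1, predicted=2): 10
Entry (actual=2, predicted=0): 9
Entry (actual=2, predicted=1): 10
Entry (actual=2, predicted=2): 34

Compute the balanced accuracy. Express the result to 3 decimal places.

Balanced accuracy = mean of per-class recall.
  0: recall = 45/55 = 0.8182
  1: recall = 30/45 = 0.6667
  2: recall = 34/53 = 0.6415
Mean = (0.8182 + 0.6667 + 0.6415) / 3 = 0.709

0.709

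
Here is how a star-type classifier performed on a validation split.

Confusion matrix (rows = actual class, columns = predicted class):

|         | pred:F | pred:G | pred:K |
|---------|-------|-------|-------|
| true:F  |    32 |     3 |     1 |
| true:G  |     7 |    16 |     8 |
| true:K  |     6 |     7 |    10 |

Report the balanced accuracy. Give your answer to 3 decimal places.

0.613

Balanced accuracy = mean of per-class recall.
  F: recall = 32/36 = 0.8889
  G: recall = 16/31 = 0.5161
  K: recall = 10/23 = 0.4348
Mean = (0.8889 + 0.5161 + 0.4348) / 3 = 0.613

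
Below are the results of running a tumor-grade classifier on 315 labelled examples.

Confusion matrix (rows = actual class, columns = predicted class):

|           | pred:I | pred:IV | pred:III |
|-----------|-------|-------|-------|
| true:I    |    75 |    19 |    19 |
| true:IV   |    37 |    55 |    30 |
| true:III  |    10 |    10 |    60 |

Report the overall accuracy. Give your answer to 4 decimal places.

0.6032

Accuracy = trace / total = (75+55+60=190) / 315 = 190/315 = 0.6032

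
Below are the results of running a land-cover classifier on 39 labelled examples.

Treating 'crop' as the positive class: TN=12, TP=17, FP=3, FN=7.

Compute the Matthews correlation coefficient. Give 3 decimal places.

MCC = (TP·TN − FP·FN) / √((TP+FP)(TP+FN)(TN+FP)(TN+FN))
Numerator = 17·12 − 3·7 = 183
Denominator = √(20·24·15·19) = √136800 = 369.8648
MCC = 183 / 369.8648 = 0.495

0.495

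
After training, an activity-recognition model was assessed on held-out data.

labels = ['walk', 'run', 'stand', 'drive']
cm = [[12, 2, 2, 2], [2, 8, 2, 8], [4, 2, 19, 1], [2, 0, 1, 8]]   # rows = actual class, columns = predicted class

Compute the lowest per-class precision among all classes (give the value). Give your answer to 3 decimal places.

Per-class precision (TP/(TP+FP)):
  walk: TP=12, FP=2+4+2=8 → 12/20 = 0.6000
  run: TP=8, FP=2+2+0=4 → 8/12 = 0.6667
  stand: TP=19, FP=2+2+1=5 → 19/24 = 0.7917
  drive: TP=8, FP=2+8+1=11 → 8/19 = 0.4211
Lowest is class 'drive' with precision = 0.421.

0.421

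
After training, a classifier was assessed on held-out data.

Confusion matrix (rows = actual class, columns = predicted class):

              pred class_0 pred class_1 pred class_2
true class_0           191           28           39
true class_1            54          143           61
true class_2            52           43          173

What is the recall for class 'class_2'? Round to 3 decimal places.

Treat 'class_2' as positive and all other classes as negative.
recall = TP/(TP+FN).
class_2: TP=173, FN=52+43=95 → 173/268 = 0.6455

0.646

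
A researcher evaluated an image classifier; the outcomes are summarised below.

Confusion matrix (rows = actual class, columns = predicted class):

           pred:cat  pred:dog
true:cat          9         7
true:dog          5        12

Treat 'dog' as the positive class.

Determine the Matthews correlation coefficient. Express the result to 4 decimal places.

0.2714

MCC = (TP·TN − FP·FN) / √((TP+FP)(TP+FN)(TN+FP)(TN+FN))
Numerator = 12·9 − 7·5 = 73
Denominator = √(19·17·16·14) = √72352 = 268.9833
MCC = 73 / 268.9833 = 0.2714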